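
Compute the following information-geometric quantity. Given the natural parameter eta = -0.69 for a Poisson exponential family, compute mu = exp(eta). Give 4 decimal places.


Expectation parameter for Poisson exponential family:
mu = exp(eta).
eta = -0.69.
mu = exp(-0.69) = 0.5016

0.5016


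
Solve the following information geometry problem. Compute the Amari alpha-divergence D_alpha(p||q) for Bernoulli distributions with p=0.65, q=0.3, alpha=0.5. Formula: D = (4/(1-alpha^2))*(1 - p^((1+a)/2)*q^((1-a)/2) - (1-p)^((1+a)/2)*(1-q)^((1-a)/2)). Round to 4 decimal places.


Amari alpha-divergence:
D = (4/(1-alpha^2))*(1 - p^((1+a)/2)*q^((1-a)/2) - (1-p)^((1+a)/2)*(1-q)^((1-a)/2)).
alpha = 0.5, p = 0.65, q = 0.3.
e1 = (1+alpha)/2 = 0.75, e2 = (1-alpha)/2 = 0.25.
t1 = p^e1 * q^e2 = 0.65^0.75 * 0.3^0.25 = 0.535754.
t2 = (1-p)^e1 * (1-q)^e2 = 0.35^0.75 * 0.7^0.25 = 0.416222.
4/(1-alpha^2) = 5.333333.
D = 5.333333*(1 - 0.535754 - 0.416222) = 0.2561

0.2561


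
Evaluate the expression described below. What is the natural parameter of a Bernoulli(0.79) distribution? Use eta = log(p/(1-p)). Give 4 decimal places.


Natural parameter for Bernoulli: eta = log(p/(1-p)).
p = 0.79, 1-p = 0.21.
p/(1-p) = 3.761905.
eta = log(3.761905) = 1.3249

1.3249


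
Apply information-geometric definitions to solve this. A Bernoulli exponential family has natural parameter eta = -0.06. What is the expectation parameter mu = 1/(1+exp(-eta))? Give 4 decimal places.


Dual coordinate (expectation parameter) for Bernoulli:
mu = 1/(1+exp(-eta)).
eta = -0.06.
exp(-eta) = exp(0.06) = 1.061837.
mu = 1/(1+1.061837) = 0.4850

0.4850


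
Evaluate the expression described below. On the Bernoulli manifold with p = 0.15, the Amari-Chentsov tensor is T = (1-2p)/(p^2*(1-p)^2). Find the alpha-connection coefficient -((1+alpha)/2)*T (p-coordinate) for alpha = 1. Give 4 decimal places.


Skewness (Amari-Chentsov) tensor: T = (1-2p)/(p^2*(1-p)^2).
p = 0.15, 1-2p = 0.7, p^2 = 0.0225, (1-p)^2 = 0.7225.
T = 0.7/(0.0225 * 0.7225) = 43.060361.
In the p-coordinate, Gamma^(alpha) = Gamma^(0) - (alpha/2)*T with Gamma^(0) = (1/2)*g'(p) = -T/2,
so Gamma^(alpha) = -((1+alpha)/2)*T.
alpha = 1, -(1+alpha)/2 = -1.0.
Gamma = -1.0 * 43.060361 = -43.0604

-43.0604


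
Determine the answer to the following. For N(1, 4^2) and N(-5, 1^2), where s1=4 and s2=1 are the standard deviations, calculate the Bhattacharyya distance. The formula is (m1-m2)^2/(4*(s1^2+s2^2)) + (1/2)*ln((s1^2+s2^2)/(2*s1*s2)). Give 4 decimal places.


Bhattacharyya distance between two Gaussians:
DB = (m1-m2)^2/(4*(s1^2+s2^2)) + (1/2)*ln((s1^2+s2^2)/(2*s1*s2)).
(m1-m2)^2 = (6)^2 = 36.
s1^2+s2^2 = 16 + 1 = 17.
term1 = 36/68 = 0.529412.
term2 = 0.5*ln(17/8.0) = 0.376886.
DB = 0.529412 + 0.376886 = 0.9063

0.9063


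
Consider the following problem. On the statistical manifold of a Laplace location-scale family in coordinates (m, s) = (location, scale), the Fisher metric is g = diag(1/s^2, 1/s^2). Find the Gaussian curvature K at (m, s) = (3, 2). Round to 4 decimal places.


The metric has the form g = (A dm^2 + B ds^2)/s^2 with A = 1, B = 1.
Substitute u = sqrt(A/B)*m: g = B*(du^2 + ds^2)/s^2, i.e. B times the
Poincare upper half-plane metric, which has constant Gaussian curvature -1.
Scaling a 2D metric by a constant c divides the Gaussian curvature by c,
so K = -1/B = -1/(1) = -1.0000 everywhere (the point (m, s) = (3, 2) is irrelevant:
the curvature is constant).
The requested Gaussian curvature is K = -1.0000.

-1.0000


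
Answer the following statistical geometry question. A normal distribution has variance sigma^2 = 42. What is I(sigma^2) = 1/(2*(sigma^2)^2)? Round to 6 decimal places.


Fisher information for variance: I(sigma^2) = 1/(2*sigma^4).
sigma^2 = 42, so sigma^4 = 1764.
I = 1/(2*1764) = 1/3528 = 0.000283

0.000283


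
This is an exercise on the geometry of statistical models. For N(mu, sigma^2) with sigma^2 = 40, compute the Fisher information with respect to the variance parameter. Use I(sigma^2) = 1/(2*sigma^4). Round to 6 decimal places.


Fisher information for variance: I(sigma^2) = 1/(2*sigma^4).
sigma^2 = 40, so sigma^4 = 1600.
I = 1/(2*1600) = 1/3200 = 0.000313

0.000313


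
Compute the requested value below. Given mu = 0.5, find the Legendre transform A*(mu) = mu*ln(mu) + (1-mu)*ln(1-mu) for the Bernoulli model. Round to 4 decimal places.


Legendre transform for Bernoulli:
A*(mu) = mu*log(mu) + (1-mu)*log(1-mu).
mu = 0.5, 1-mu = 0.5.
mu*log(mu) = 0.5*log(0.5) = -0.346574.
(1-mu)*log(1-mu) = 0.5*log(0.5) = -0.346574.
A* = -0.346574 + -0.346574 = -0.6931

-0.6931


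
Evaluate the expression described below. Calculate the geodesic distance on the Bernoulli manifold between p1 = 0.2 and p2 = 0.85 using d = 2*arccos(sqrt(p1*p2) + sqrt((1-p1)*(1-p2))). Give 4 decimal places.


Geodesic distance on Bernoulli manifold:
d(p1,p2) = 2*arccos(sqrt(p1*p2) + sqrt((1-p1)*(1-p2))).
sqrt(p1*p2) = sqrt(0.2*0.85) = 0.412311.
sqrt((1-p1)*(1-p2)) = sqrt(0.8*0.15) = 0.34641.
arg = 0.412311 + 0.34641 = 0.758721.
d = 2*arccos(0.758721) = 1.4189

1.4189


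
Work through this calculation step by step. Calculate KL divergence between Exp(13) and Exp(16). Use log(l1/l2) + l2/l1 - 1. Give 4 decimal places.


KL divergence for exponential family:
KL = log(l1/l2) + l2/l1 - 1.
log(13/16) = -0.207639.
16/13 = 1.230769.
KL = -0.207639 + 1.230769 - 1 = 0.0231

0.0231


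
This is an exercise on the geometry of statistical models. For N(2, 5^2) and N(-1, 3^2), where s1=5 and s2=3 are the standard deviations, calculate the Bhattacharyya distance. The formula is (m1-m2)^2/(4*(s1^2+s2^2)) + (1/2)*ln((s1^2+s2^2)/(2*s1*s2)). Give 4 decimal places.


Bhattacharyya distance between two Gaussians:
DB = (m1-m2)^2/(4*(s1^2+s2^2)) + (1/2)*ln((s1^2+s2^2)/(2*s1*s2)).
(m1-m2)^2 = (3)^2 = 9.
s1^2+s2^2 = 25 + 9 = 34.
term1 = 9/136 = 0.066176.
term2 = 0.5*ln(34/30.0) = 0.062582.
DB = 0.066176 + 0.062582 = 0.1288

0.1288


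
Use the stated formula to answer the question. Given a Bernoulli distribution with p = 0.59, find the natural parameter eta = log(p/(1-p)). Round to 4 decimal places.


Natural parameter for Bernoulli: eta = log(p/(1-p)).
p = 0.59, 1-p = 0.41.
p/(1-p) = 1.439024.
eta = log(1.439024) = 0.3640

0.3640


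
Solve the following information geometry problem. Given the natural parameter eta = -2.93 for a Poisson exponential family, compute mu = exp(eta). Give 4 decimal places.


Expectation parameter for Poisson exponential family:
mu = exp(eta).
eta = -2.93.
mu = exp(-2.93) = 0.0534

0.0534


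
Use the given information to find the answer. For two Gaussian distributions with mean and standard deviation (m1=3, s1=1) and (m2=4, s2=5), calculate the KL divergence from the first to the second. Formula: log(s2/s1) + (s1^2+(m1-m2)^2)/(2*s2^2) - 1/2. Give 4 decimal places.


KL divergence between normal distributions:
KL = log(s2/s1) + (s1^2 + (m1-m2)^2)/(2*s2^2) - 1/2.
log(5/1) = 1.609438.
(1^2 + (3-4)^2)/(2*5^2) = (1 + 1)/50 = 0.04.
KL = 1.609438 + 0.04 - 0.5 = 1.1494

1.1494


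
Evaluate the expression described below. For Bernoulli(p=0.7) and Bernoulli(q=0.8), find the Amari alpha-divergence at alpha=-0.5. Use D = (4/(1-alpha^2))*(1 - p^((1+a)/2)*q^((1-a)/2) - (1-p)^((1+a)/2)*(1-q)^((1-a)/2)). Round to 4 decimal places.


Amari alpha-divergence:
D = (4/(1-alpha^2))*(1 - p^((1+a)/2)*q^((1-a)/2) - (1-p)^((1+a)/2)*(1-q)^((1-a)/2)).
alpha = -0.5, p = 0.7, q = 0.8.
e1 = (1+alpha)/2 = 0.25, e2 = (1-alpha)/2 = 0.75.
t1 = p^e1 * q^e2 = 0.7^0.25 * 0.8^0.75 = 0.773735.
t2 = (1-p)^e1 * (1-q)^e2 = 0.3^0.25 * 0.2^0.75 = 0.221336.
4/(1-alpha^2) = 5.333333.
D = 5.333333*(1 - 0.773735 - 0.221336) = 0.0263

0.0263


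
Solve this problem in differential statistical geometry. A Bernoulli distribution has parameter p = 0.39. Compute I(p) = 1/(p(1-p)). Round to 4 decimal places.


For Bernoulli(p), Fisher information is I(p) = 1/(p*(1-p)).
p = 0.39, 1-p = 0.61.
p*(1-p) = 0.2379.
I(p) = 1/0.2379 = 4.2034

4.2034


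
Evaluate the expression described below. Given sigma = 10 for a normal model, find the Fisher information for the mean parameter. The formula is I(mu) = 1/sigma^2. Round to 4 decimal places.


The Fisher information for the mean of a normal distribution is I(mu) = 1/sigma^2.
sigma = 10, so sigma^2 = 100.
I(mu) = 1/100 = 0.0100

0.0100


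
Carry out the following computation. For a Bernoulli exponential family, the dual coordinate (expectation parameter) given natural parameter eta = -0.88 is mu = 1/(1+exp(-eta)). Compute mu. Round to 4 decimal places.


Dual coordinate (expectation parameter) for Bernoulli:
mu = 1/(1+exp(-eta)).
eta = -0.88.
exp(-eta) = exp(0.88) = 2.4109.
mu = 1/(1+2.4109) = 0.2932

0.2932


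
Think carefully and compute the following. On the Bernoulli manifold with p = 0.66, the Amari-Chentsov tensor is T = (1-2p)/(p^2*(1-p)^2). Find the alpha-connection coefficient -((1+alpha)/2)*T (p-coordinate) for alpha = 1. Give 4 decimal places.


Skewness (Amari-Chentsov) tensor: T = (1-2p)/(p^2*(1-p)^2).
p = 0.66, 1-2p = -0.32, p^2 = 0.4356, (1-p)^2 = 0.1156.
T = -0.32/(0.4356 * 0.1156) = -6.354835.
In the p-coordinate, Gamma^(alpha) = Gamma^(0) - (alpha/2)*T with Gamma^(0) = (1/2)*g'(p) = -T/2,
so Gamma^(alpha) = -((1+alpha)/2)*T.
alpha = 1, -(1+alpha)/2 = -1.0.
Gamma = -1.0 * -6.354835 = 6.3548

6.3548


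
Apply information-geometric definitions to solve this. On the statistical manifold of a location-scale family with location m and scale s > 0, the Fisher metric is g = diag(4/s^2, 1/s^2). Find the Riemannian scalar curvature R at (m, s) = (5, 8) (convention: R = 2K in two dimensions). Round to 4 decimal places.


The metric has the form g = (A dm^2 + B ds^2)/s^2 with A = 4, B = 1.
Substitute u = sqrt(A/B)*m: g = B*(du^2 + ds^2)/s^2, i.e. B times the
Poincare upper half-plane metric, which has constant Gaussian curvature -1.
Scaling a 2D metric by a constant c divides the Gaussian curvature by c,
so K = -1/B = -1/(1) = -1.0000 everywhere (the point (m, s) = (5, 8) is irrelevant:
the curvature is constant).
Scalar curvature in dimension 2: R = 2K = -2/(1) = -2.0000.

-2.0000


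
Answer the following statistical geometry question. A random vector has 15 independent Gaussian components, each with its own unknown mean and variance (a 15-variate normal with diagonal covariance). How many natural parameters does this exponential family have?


Exponential family dimension calculation:
Each univariate normal has two natural parameters (mu/sigma^2 and -1/(2 sigma^2)).
With 15 independent components, dim = 2 * 15 = 30.

30


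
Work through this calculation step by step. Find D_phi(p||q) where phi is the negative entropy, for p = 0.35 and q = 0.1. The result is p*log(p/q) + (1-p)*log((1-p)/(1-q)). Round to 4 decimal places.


Bregman divergence with negative entropy generator:
D = p*log(p/q) + (1-p)*log((1-p)/(1-q)).
p = 0.35, q = 0.1.
p*log(p/q) = 0.35*log(0.35/0.1) = 0.438467.
(1-p)*log((1-p)/(1-q)) = 0.65*log(0.65/0.9) = -0.211525.
D = 0.438467 + -0.211525 = 0.2269

0.2269


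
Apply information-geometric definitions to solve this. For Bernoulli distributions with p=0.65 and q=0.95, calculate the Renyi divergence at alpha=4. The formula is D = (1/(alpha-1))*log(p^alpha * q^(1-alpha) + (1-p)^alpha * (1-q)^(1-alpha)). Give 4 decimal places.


Renyi divergence of order alpha between Bernoulli distributions:
D = (1/(alpha-1))*log(p^alpha * q^(1-alpha) + (1-p)^alpha * (1-q)^(1-alpha)).
alpha = 4, p = 0.65, q = 0.95.
p^alpha * q^(1-alpha) = 0.65^4 * 0.95^-3 = 0.208201.
(1-p)^alpha * (1-q)^(1-alpha) = 0.35^4 * 0.05^-3 = 120.05.
sum = 0.208201 + 120.05 = 120.258201.
D = (1/3)*log(120.258201) = 1.5965

1.5965


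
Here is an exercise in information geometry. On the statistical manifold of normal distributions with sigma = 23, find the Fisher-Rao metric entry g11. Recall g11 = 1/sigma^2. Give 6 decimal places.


For the 2-parameter normal family, the Fisher metric has:
  g11 = 1/sigma^2, g22 = 2/sigma^2.
sigma = 23, sigma^2 = 529.
g11 = 0.001890

0.001890


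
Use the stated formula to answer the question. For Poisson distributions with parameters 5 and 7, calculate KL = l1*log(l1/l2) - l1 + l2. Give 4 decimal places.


KL divergence for Poisson:
KL = l1*log(l1/l2) - l1 + l2.
l1 = 5, l2 = 7.
log(5/7) = -0.336472.
l1*log(l1/l2) = 5 * -0.336472 = -1.682361.
KL = -1.682361 - 5 + 7 = 0.3176

0.3176


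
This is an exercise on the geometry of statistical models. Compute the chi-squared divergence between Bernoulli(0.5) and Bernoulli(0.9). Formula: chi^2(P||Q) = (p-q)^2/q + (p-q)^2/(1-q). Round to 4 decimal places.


Chi-squared divergence between Bernoulli distributions:
chi^2 = (p-q)^2/q + (p-q)^2/(1-q).
p = 0.5, q = 0.9, p-q = -0.4.
(p-q)^2 = 0.16.
term1 = 0.16/0.9 = 0.177778.
term2 = 0.16/0.1 = 1.6.
chi^2 = 0.177778 + 1.6 = 1.7778

1.7778


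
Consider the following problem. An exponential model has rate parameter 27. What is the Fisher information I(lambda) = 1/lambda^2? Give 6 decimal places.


Fisher information for exponential: I(lambda) = 1/lambda^2.
lambda = 27, lambda^2 = 729.
I = 1/729 = 0.001372

0.001372


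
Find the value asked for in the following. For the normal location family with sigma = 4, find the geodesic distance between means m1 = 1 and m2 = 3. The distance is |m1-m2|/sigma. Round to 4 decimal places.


On the fixed-variance normal subfamily, geodesic distance = |m1-m2|/sigma.
|1 - 3| = 2.
sigma = 4.
d = 2/4 = 0.5000

0.5000


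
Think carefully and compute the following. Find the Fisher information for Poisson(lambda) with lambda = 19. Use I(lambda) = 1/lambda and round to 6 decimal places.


Fisher information for Poisson: I(lambda) = 1/lambda.
lambda = 19.
I(lambda) = 1/19 = 0.052632

0.052632


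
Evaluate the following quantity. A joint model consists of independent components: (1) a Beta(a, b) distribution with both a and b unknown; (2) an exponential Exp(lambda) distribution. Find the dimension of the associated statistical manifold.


The dimension of a statistical manifold equals the number of free
(independent) real parameters of the model. For a product of independent
blocks the parameter counts add.
- Beta (a, b): 2.
- exponential (lambda): 1.
Total = 2 + 1 = 3.
Dimension = 3

3


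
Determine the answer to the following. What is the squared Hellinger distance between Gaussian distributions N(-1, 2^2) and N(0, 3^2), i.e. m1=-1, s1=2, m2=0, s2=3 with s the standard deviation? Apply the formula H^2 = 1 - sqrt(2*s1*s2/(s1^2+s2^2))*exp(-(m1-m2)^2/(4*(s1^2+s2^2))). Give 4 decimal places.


Squared Hellinger distance for Gaussians:
H^2 = 1 - sqrt(2*s1*s2/(s1^2+s2^2)) * exp(-(m1-m2)^2/(4*(s1^2+s2^2))).
s1^2 = 4, s2^2 = 9, s1^2+s2^2 = 13.
sqrt(2*2*3/(13)) = 0.960769.
(m1-m2)^2 = (-1)^2 = 1.
exp(-1/(4*13)) = exp(-0.019231) = 0.980953.
H^2 = 1 - 0.960769*0.980953 = 0.0575

0.0575


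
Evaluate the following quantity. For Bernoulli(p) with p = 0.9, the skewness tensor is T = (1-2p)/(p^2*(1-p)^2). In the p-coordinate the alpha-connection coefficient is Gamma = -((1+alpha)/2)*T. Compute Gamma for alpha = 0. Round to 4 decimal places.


Skewness (Amari-Chentsov) tensor: T = (1-2p)/(p^2*(1-p)^2).
p = 0.9, 1-2p = -0.8, p^2 = 0.81, (1-p)^2 = 0.01.
T = -0.8/(0.81 * 0.01) = -98.765432.
In the p-coordinate, Gamma^(alpha) = Gamma^(0) - (alpha/2)*T with Gamma^(0) = (1/2)*g'(p) = -T/2,
so Gamma^(alpha) = -((1+alpha)/2)*T.
alpha = 0, -(1+alpha)/2 = -0.5.
Gamma = -0.5 * -98.765432 = 49.3827

49.3827


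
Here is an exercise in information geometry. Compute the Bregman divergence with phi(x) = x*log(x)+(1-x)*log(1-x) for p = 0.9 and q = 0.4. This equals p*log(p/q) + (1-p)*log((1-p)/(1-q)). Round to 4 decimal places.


Bregman divergence with negative entropy generator:
D = p*log(p/q) + (1-p)*log((1-p)/(1-q)).
p = 0.9, q = 0.4.
p*log(p/q) = 0.9*log(0.9/0.4) = 0.729837.
(1-p)*log((1-p)/(1-q)) = 0.1*log(0.1/0.6) = -0.179176.
D = 0.729837 + -0.179176 = 0.5507

0.5507


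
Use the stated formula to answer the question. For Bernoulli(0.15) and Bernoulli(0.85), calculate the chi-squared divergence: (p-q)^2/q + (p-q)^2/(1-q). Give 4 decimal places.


Chi-squared divergence between Bernoulli distributions:
chi^2 = (p-q)^2/q + (p-q)^2/(1-q).
p = 0.15, q = 0.85, p-q = -0.7.
(p-q)^2 = 0.49.
term1 = 0.49/0.85 = 0.576471.
term2 = 0.49/0.15 = 3.266667.
chi^2 = 0.576471 + 3.266667 = 3.8431

3.8431


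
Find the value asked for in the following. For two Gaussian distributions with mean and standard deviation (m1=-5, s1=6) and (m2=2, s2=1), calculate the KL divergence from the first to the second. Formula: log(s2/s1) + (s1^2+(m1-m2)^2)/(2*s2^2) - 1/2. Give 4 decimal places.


KL divergence between normal distributions:
KL = log(s2/s1) + (s1^2 + (m1-m2)^2)/(2*s2^2) - 1/2.
log(1/6) = -1.791759.
(6^2 + (-5-2)^2)/(2*1^2) = (36 + 49)/2 = 42.5.
KL = -1.791759 + 42.5 - 0.5 = 40.2082

40.2082


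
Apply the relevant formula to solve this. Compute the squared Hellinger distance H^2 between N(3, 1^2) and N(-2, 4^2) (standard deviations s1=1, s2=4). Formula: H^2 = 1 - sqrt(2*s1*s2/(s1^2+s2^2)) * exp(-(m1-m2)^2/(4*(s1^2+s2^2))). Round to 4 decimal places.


Squared Hellinger distance for Gaussians:
H^2 = 1 - sqrt(2*s1*s2/(s1^2+s2^2)) * exp(-(m1-m2)^2/(4*(s1^2+s2^2))).
s1^2 = 1, s2^2 = 16, s1^2+s2^2 = 17.
sqrt(2*1*4/(17)) = 0.685994.
(m1-m2)^2 = (5)^2 = 25.
exp(-25/(4*17)) = exp(-0.367647) = 0.692362.
H^2 = 1 - 0.685994*0.692362 = 0.5250

0.5250


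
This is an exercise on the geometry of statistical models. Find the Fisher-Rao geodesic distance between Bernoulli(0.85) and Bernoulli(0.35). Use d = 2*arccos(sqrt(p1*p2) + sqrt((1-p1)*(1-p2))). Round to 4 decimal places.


Geodesic distance on Bernoulli manifold:
d(p1,p2) = 2*arccos(sqrt(p1*p2) + sqrt((1-p1)*(1-p2))).
sqrt(p1*p2) = sqrt(0.85*0.35) = 0.545436.
sqrt((1-p1)*(1-p2)) = sqrt(0.15*0.65) = 0.31225.
arg = 0.545436 + 0.31225 = 0.857686.
d = 2*arccos(0.857686) = 1.0801

1.0801


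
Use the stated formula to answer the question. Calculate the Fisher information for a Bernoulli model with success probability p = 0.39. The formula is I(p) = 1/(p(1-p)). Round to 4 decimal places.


For Bernoulli(p), Fisher information is I(p) = 1/(p*(1-p)).
p = 0.39, 1-p = 0.61.
p*(1-p) = 0.2379.
I(p) = 1/0.2379 = 4.2034

4.2034


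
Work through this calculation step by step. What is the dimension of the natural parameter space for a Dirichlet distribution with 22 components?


Exponential family dimension calculation:
Dirichlet with 22 components has 22 natural parameters.

22


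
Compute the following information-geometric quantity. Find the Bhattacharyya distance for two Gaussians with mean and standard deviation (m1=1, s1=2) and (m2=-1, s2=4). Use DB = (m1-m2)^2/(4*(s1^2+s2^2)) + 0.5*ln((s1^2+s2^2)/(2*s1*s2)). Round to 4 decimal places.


Bhattacharyya distance between two Gaussians:
DB = (m1-m2)^2/(4*(s1^2+s2^2)) + (1/2)*ln((s1^2+s2^2)/(2*s1*s2)).
(m1-m2)^2 = (2)^2 = 4.
s1^2+s2^2 = 4 + 16 = 20.
term1 = 4/80 = 0.05.
term2 = 0.5*ln(20/16.0) = 0.111572.
DB = 0.05 + 0.111572 = 0.1616

0.1616


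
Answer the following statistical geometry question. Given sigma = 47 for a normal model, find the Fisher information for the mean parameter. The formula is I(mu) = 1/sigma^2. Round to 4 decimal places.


The Fisher information for the mean of a normal distribution is I(mu) = 1/sigma^2.
sigma = 47, so sigma^2 = 2209.
I(mu) = 1/2209 = 0.0005

0.0005


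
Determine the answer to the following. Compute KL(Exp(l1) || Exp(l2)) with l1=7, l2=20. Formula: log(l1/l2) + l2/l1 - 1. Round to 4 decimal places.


KL divergence for exponential family:
KL = log(l1/l2) + l2/l1 - 1.
log(7/20) = -1.049822.
20/7 = 2.857143.
KL = -1.049822 + 2.857143 - 1 = 0.8073

0.8073


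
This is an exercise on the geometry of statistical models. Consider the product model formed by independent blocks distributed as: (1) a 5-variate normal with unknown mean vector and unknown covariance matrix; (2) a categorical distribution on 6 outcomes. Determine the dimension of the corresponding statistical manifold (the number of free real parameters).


The dimension of a statistical manifold equals the number of free
(independent) real parameters of the model. For a product of independent
blocks the parameter counts add.
- 5-variate normal: 5 (mean) + 5*6/2 = 15 (symmetric covariance) = 20.
- categorical on 6 outcomes (probabilities sum to 1): 6-1 = 5.
Total = 20 + 5 = 25.
Dimension = 25

25


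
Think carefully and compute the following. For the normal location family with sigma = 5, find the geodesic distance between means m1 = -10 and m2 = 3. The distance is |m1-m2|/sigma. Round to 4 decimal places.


On the fixed-variance normal subfamily, geodesic distance = |m1-m2|/sigma.
|-10 - 3| = 13.
sigma = 5.
d = 13/5 = 2.6000

2.6000


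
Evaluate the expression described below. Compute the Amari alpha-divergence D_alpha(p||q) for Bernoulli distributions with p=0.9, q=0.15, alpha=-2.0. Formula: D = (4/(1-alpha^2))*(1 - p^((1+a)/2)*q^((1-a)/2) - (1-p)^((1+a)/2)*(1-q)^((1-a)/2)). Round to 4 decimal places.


Amari alpha-divergence:
D = (4/(1-alpha^2))*(1 - p^((1+a)/2)*q^((1-a)/2) - (1-p)^((1+a)/2)*(1-q)^((1-a)/2)).
alpha = -2.0, p = 0.9, q = 0.15.
e1 = (1+alpha)/2 = -0.5, e2 = (1-alpha)/2 = 1.5.
t1 = p^e1 * q^e2 = 0.9^-0.5 * 0.15^1.5 = 0.061237.
t2 = (1-p)^e1 * (1-q)^e2 = 0.1^-0.5 * 0.85^1.5 = 2.478155.
4/(1-alpha^2) = -1.333333.
D = -1.333333*(1 - 0.061237 - 2.478155) = 2.0525

2.0525


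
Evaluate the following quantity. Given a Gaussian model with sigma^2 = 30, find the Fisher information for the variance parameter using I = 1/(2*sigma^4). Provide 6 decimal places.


Fisher information for variance: I(sigma^2) = 1/(2*sigma^4).
sigma^2 = 30, so sigma^4 = 900.
I = 1/(2*900) = 1/1800 = 0.000556

0.000556


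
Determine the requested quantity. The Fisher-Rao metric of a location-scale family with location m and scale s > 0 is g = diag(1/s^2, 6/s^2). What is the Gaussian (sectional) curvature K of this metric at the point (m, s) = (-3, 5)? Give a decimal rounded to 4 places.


The metric has the form g = (A dm^2 + B ds^2)/s^2 with A = 1, B = 6.
Substitute u = sqrt(A/B)*m: g = B*(du^2 + ds^2)/s^2, i.e. B times the
Poincare upper half-plane metric, which has constant Gaussian curvature -1.
Scaling a 2D metric by a constant c divides the Gaussian curvature by c,
so K = -1/B = -1/(6) = -0.1667 everywhere (the point (m, s) = (-3, 5) is irrelevant:
the curvature is constant).
The requested Gaussian curvature is K = -0.1667.

-0.1667


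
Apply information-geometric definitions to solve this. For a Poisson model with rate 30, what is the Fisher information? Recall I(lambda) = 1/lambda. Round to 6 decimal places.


Fisher information for Poisson: I(lambda) = 1/lambda.
lambda = 30.
I(lambda) = 1/30 = 0.033333

0.033333


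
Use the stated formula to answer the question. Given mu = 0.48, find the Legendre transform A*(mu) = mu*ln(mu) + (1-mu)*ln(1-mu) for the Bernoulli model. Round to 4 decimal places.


Legendre transform for Bernoulli:
A*(mu) = mu*log(mu) + (1-mu)*log(1-mu).
mu = 0.48, 1-mu = 0.52.
mu*log(mu) = 0.48*log(0.48) = -0.352305.
(1-mu)*log(1-mu) = 0.52*log(0.52) = -0.340042.
A* = -0.352305 + -0.340042 = -0.6923

-0.6923


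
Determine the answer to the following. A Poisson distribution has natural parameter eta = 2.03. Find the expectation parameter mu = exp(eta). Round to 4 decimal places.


Expectation parameter for Poisson exponential family:
mu = exp(eta).
eta = 2.03.
mu = exp(2.03) = 7.6141

7.6141


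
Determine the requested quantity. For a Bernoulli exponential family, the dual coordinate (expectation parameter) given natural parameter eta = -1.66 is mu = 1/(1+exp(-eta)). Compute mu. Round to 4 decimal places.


Dual coordinate (expectation parameter) for Bernoulli:
mu = 1/(1+exp(-eta)).
eta = -1.66.
exp(-eta) = exp(1.66) = 5.259311.
mu = 1/(1+5.259311) = 0.1598

0.1598


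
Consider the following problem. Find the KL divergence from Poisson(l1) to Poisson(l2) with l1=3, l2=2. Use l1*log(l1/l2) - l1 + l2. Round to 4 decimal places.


KL divergence for Poisson:
KL = l1*log(l1/l2) - l1 + l2.
l1 = 3, l2 = 2.
log(3/2) = 0.405465.
l1*log(l1/l2) = 3 * 0.405465 = 1.216395.
KL = 1.216395 - 3 + 2 = 0.2164

0.2164


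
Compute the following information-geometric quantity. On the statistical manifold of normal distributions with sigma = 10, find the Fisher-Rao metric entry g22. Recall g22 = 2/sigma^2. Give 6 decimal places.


For the 2-parameter normal family, the Fisher metric has:
  g11 = 1/sigma^2, g22 = 2/sigma^2.
sigma = 10, sigma^2 = 100.
g22 = 0.020000

0.020000


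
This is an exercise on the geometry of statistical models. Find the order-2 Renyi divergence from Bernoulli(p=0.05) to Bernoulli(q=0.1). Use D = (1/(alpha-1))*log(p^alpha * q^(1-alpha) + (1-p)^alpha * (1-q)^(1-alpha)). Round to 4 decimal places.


Renyi divergence of order alpha between Bernoulli distributions:
D = (1/(alpha-1))*log(p^alpha * q^(1-alpha) + (1-p)^alpha * (1-q)^(1-alpha)).
alpha = 2, p = 0.05, q = 0.1.
p^alpha * q^(1-alpha) = 0.05^2 * 0.1^-1 = 0.025.
(1-p)^alpha * (1-q)^(1-alpha) = 0.95^2 * 0.9^-1 = 1.002778.
sum = 0.025 + 1.002778 = 1.027778.
D = (1/1)*log(1.027778) = 0.0274

0.0274


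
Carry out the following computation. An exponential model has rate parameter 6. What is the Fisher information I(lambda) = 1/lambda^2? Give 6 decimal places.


Fisher information for exponential: I(lambda) = 1/lambda^2.
lambda = 6, lambda^2 = 36.
I = 1/36 = 0.027778

0.027778


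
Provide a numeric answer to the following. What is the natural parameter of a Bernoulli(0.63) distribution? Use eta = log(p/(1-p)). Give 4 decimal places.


Natural parameter for Bernoulli: eta = log(p/(1-p)).
p = 0.63, 1-p = 0.37.
p/(1-p) = 1.702703.
eta = log(1.702703) = 0.5322

0.5322


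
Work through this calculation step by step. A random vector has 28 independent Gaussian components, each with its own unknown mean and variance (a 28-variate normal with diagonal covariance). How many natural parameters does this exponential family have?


Exponential family dimension calculation:
Each univariate normal has two natural parameters (mu/sigma^2 and -1/(2 sigma^2)).
With 28 independent components, dim = 2 * 28 = 56.

56


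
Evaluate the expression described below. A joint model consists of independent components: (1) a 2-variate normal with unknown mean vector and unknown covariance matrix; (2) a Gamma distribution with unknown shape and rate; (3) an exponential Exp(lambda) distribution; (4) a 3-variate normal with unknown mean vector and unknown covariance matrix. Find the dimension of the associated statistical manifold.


The dimension of a statistical manifold equals the number of free
(independent) real parameters of the model. For a product of independent
blocks the parameter counts add.
- 2-variate normal: 2 (mean) + 2*3/2 = 3 (symmetric covariance) = 5.
- Gamma (shape, rate): 2.
- exponential (lambda): 1.
- 3-variate normal: 3 (mean) + 3*4/2 = 6 (symmetric covariance) = 9.
Total = 5 + 2 + 1 + 9 = 17.
Dimension = 17

17


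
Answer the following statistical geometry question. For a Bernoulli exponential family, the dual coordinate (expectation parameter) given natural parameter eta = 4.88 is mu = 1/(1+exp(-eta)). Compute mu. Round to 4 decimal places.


Dual coordinate (expectation parameter) for Bernoulli:
mu = 1/(1+exp(-eta)).
eta = 4.88.
exp(-eta) = exp(-4.88) = 0.007597.
mu = 1/(1+0.007597) = 0.9925

0.9925


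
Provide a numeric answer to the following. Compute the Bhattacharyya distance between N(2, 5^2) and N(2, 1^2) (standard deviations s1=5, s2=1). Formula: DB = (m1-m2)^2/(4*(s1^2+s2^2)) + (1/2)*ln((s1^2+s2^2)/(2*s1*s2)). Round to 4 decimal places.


Bhattacharyya distance between two Gaussians:
DB = (m1-m2)^2/(4*(s1^2+s2^2)) + (1/2)*ln((s1^2+s2^2)/(2*s1*s2)).
(m1-m2)^2 = (0)^2 = 0.
s1^2+s2^2 = 25 + 1 = 26.
term1 = 0/104 = 0.0.
term2 = 0.5*ln(26/10.0) = 0.477756.
DB = 0.0 + 0.477756 = 0.4778

0.4778


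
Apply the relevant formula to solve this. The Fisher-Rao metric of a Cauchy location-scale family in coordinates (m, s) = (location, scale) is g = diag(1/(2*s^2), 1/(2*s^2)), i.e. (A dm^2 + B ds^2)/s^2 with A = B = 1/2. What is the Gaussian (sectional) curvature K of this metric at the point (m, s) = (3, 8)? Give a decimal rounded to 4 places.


The metric has the form g = (A dm^2 + B ds^2)/s^2 with A = 1/2, B = 1/2.
Substitute u = sqrt(A/B)*m: g = B*(du^2 + ds^2)/s^2, i.e. B times the
Poincare upper half-plane metric, which has constant Gaussian curvature -1.
Scaling a 2D metric by a constant c divides the Gaussian curvature by c,
so K = -1/B = -1/(1/2) = -2.0000 everywhere (the point (m, s) = (3, 8) is irrelevant:
the curvature is constant).
The requested Gaussian curvature is K = -2.0000.

-2.0000


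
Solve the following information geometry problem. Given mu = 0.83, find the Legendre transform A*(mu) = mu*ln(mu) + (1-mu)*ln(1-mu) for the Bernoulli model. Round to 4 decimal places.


Legendre transform for Bernoulli:
A*(mu) = mu*log(mu) + (1-mu)*log(1-mu).
mu = 0.83, 1-mu = 0.17.
mu*log(mu) = 0.83*log(0.83) = -0.154654.
(1-mu)*log(1-mu) = 0.17*log(0.17) = -0.301233.
A* = -0.154654 + -0.301233 = -0.4559

-0.4559


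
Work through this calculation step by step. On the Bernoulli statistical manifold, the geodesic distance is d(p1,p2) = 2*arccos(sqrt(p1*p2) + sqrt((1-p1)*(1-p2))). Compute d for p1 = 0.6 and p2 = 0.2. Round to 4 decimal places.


Geodesic distance on Bernoulli manifold:
d(p1,p2) = 2*arccos(sqrt(p1*p2) + sqrt((1-p1)*(1-p2))).
sqrt(p1*p2) = sqrt(0.6*0.2) = 0.34641.
sqrt((1-p1)*(1-p2)) = sqrt(0.4*0.8) = 0.565685.
arg = 0.34641 + 0.565685 = 0.912096.
d = 2*arccos(0.912096) = 0.8449

0.8449


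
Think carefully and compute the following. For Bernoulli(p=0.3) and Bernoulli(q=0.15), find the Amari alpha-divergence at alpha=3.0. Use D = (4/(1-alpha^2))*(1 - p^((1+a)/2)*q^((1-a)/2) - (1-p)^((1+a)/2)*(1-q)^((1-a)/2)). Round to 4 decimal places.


Amari alpha-divergence:
D = (4/(1-alpha^2))*(1 - p^((1+a)/2)*q^((1-a)/2) - (1-p)^((1+a)/2)*(1-q)^((1-a)/2)).
alpha = 3.0, p = 0.3, q = 0.15.
e1 = (1+alpha)/2 = 2.0, e2 = (1-alpha)/2 = -1.0.
t1 = p^e1 * q^e2 = 0.3^2.0 * 0.15^-1.0 = 0.6.
t2 = (1-p)^e1 * (1-q)^e2 = 0.7^2.0 * 0.85^-1.0 = 0.576471.
4/(1-alpha^2) = -0.5.
D = -0.5*(1 - 0.6 - 0.576471) = 0.0882

0.0882


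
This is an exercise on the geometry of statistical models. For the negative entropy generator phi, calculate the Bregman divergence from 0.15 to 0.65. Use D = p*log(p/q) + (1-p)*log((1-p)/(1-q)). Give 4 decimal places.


Bregman divergence with negative entropy generator:
D = p*log(p/q) + (1-p)*log((1-p)/(1-q)).
p = 0.15, q = 0.65.
p*log(p/q) = 0.15*log(0.15/0.65) = -0.219951.
(1-p)*log((1-p)/(1-q)) = 0.85*log(0.85/0.35) = 0.754208.
D = -0.219951 + 0.754208 = 0.5343

0.5343


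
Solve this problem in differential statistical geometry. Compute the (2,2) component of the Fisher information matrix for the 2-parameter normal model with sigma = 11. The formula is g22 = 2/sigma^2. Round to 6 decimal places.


For the 2-parameter normal family, the Fisher metric has:
  g11 = 1/sigma^2, g22 = 2/sigma^2.
sigma = 11, sigma^2 = 121.
g22 = 0.016529

0.016529


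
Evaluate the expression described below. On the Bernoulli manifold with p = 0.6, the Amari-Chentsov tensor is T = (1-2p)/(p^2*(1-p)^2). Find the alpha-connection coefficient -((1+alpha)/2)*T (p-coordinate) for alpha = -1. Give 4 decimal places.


Skewness (Amari-Chentsov) tensor: T = (1-2p)/(p^2*(1-p)^2).
p = 0.6, 1-2p = -0.2, p^2 = 0.36, (1-p)^2 = 0.16.
T = -0.2/(0.36 * 0.16) = -3.472222.
In the p-coordinate, Gamma^(alpha) = Gamma^(0) - (alpha/2)*T with Gamma^(0) = (1/2)*g'(p) = -T/2,
so Gamma^(alpha) = -((1+alpha)/2)*T.
alpha = -1, -(1+alpha)/2 = 0.0.
Gamma = 0.0 * -3.472222 = 0.0000

0.0000


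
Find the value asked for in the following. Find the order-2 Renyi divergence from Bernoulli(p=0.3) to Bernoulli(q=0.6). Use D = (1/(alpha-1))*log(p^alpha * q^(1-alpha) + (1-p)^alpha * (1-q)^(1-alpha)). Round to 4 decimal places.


Renyi divergence of order alpha between Bernoulli distributions:
D = (1/(alpha-1))*log(p^alpha * q^(1-alpha) + (1-p)^alpha * (1-q)^(1-alpha)).
alpha = 2, p = 0.3, q = 0.6.
p^alpha * q^(1-alpha) = 0.3^2 * 0.6^-1 = 0.15.
(1-p)^alpha * (1-q)^(1-alpha) = 0.7^2 * 0.4^-1 = 1.225.
sum = 0.15 + 1.225 = 1.375.
D = (1/1)*log(1.375) = 0.3185

0.3185


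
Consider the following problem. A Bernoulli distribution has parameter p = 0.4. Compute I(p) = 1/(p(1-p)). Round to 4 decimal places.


For Bernoulli(p), Fisher information is I(p) = 1/(p*(1-p)).
p = 0.4, 1-p = 0.6.
p*(1-p) = 0.24.
I(p) = 1/0.24 = 4.1667

4.1667


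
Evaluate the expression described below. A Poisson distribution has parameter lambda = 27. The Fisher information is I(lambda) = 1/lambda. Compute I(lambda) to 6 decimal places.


Fisher information for Poisson: I(lambda) = 1/lambda.
lambda = 27.
I(lambda) = 1/27 = 0.037037

0.037037


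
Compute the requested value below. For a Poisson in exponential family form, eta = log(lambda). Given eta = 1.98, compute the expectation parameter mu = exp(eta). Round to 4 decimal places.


Expectation parameter for Poisson exponential family:
mu = exp(eta).
eta = 1.98.
mu = exp(1.98) = 7.2427

7.2427


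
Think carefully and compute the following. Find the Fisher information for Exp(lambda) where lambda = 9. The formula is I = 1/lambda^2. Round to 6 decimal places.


Fisher information for exponential: I(lambda) = 1/lambda^2.
lambda = 9, lambda^2 = 81.
I = 1/81 = 0.012346

0.012346


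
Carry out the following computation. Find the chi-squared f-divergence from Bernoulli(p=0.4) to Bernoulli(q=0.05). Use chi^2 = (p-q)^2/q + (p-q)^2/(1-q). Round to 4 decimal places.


Chi-squared divergence between Bernoulli distributions:
chi^2 = (p-q)^2/q + (p-q)^2/(1-q).
p = 0.4, q = 0.05, p-q = 0.35.
(p-q)^2 = 0.1225.
term1 = 0.1225/0.05 = 2.45.
term2 = 0.1225/0.95 = 0.128947.
chi^2 = 2.45 + 0.128947 = 2.5789

2.5789


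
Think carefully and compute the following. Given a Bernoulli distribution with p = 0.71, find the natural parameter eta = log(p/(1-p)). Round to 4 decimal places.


Natural parameter for Bernoulli: eta = log(p/(1-p)).
p = 0.71, 1-p = 0.29.
p/(1-p) = 2.448276.
eta = log(2.448276) = 0.8954

0.8954


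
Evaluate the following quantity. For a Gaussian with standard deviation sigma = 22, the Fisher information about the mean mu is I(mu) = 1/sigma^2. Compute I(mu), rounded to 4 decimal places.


The Fisher information for the mean of a normal distribution is I(mu) = 1/sigma^2.
sigma = 22, so sigma^2 = 484.
I(mu) = 1/484 = 0.0021

0.0021


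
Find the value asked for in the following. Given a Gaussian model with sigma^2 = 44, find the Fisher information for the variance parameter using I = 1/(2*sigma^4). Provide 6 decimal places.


Fisher information for variance: I(sigma^2) = 1/(2*sigma^4).
sigma^2 = 44, so sigma^4 = 1936.
I = 1/(2*1936) = 1/3872 = 0.000258

0.000258


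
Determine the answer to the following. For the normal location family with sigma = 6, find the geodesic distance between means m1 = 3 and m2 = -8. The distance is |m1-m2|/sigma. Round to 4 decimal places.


On the fixed-variance normal subfamily, geodesic distance = |m1-m2|/sigma.
|3 - -8| = 11.
sigma = 6.
d = 11/6 = 1.8333

1.8333


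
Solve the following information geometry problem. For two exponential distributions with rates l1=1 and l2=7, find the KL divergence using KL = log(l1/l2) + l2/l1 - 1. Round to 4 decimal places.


KL divergence for exponential family:
KL = log(l1/l2) + l2/l1 - 1.
log(1/7) = -1.94591.
7/1 = 7.0.
KL = -1.94591 + 7.0 - 1 = 4.0541

4.0541


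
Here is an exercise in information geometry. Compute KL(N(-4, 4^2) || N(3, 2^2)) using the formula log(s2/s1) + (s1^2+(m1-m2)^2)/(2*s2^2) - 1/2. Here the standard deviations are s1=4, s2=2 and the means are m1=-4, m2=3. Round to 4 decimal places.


KL divergence between normal distributions:
KL = log(s2/s1) + (s1^2 + (m1-m2)^2)/(2*s2^2) - 1/2.
log(2/4) = -0.693147.
(4^2 + (-4-3)^2)/(2*2^2) = (16 + 49)/8 = 8.125.
KL = -0.693147 + 8.125 - 0.5 = 6.9319

6.9319


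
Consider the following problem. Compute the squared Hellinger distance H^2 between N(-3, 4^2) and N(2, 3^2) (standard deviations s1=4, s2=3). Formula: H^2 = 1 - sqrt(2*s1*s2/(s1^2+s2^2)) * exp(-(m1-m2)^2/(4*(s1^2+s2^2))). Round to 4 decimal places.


Squared Hellinger distance for Gaussians:
H^2 = 1 - sqrt(2*s1*s2/(s1^2+s2^2)) * exp(-(m1-m2)^2/(4*(s1^2+s2^2))).
s1^2 = 16, s2^2 = 9, s1^2+s2^2 = 25.
sqrt(2*4*3/(25)) = 0.979796.
(m1-m2)^2 = (-5)^2 = 25.
exp(-25/(4*25)) = exp(-0.25) = 0.778801.
H^2 = 1 - 0.979796*0.778801 = 0.2369

0.2369


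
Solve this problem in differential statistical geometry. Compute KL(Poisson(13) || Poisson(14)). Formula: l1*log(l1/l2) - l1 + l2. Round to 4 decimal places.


KL divergence for Poisson:
KL = l1*log(l1/l2) - l1 + l2.
l1 = 13, l2 = 14.
log(13/14) = -0.074108.
l1*log(l1/l2) = 13 * -0.074108 = -0.963404.
KL = -0.963404 - 13 + 14 = 0.0366

0.0366


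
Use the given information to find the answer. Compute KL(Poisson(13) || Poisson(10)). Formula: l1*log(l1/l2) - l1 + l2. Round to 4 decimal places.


KL divergence for Poisson:
KL = l1*log(l1/l2) - l1 + l2.
l1 = 13, l2 = 10.
log(13/10) = 0.262364.
l1*log(l1/l2) = 13 * 0.262364 = 3.410735.
KL = 3.410735 - 13 + 10 = 0.4107

0.4107


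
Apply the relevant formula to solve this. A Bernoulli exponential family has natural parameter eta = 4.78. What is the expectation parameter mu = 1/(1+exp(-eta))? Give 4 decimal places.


Dual coordinate (expectation parameter) for Bernoulli:
mu = 1/(1+exp(-eta)).
eta = 4.78.
exp(-eta) = exp(-4.78) = 0.008396.
mu = 1/(1+0.008396) = 0.9917

0.9917


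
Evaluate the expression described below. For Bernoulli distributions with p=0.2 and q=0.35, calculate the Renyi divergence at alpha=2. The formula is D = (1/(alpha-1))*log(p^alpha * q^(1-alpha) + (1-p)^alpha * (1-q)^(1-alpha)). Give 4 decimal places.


Renyi divergence of order alpha between Bernoulli distributions:
D = (1/(alpha-1))*log(p^alpha * q^(1-alpha) + (1-p)^alpha * (1-q)^(1-alpha)).
alpha = 2, p = 0.2, q = 0.35.
p^alpha * q^(1-alpha) = 0.2^2 * 0.35^-1 = 0.114286.
(1-p)^alpha * (1-q)^(1-alpha) = 0.8^2 * 0.65^-1 = 0.984615.
sum = 0.114286 + 0.984615 = 1.098901.
D = (1/1)*log(1.098901) = 0.0943

0.0943


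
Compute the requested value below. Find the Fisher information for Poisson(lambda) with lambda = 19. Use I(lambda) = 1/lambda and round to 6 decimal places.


Fisher information for Poisson: I(lambda) = 1/lambda.
lambda = 19.
I(lambda) = 1/19 = 0.052632

0.052632


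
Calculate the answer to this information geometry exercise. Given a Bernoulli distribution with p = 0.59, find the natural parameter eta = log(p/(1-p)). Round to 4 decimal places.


Natural parameter for Bernoulli: eta = log(p/(1-p)).
p = 0.59, 1-p = 0.41.
p/(1-p) = 1.439024.
eta = log(1.439024) = 0.3640

0.3640


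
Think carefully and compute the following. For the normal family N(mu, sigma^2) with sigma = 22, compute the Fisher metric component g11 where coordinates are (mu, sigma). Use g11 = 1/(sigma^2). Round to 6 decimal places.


For the 2-parameter normal family, the Fisher metric has:
  g11 = 1/sigma^2, g22 = 2/sigma^2.
sigma = 22, sigma^2 = 484.
g11 = 0.002066

0.002066


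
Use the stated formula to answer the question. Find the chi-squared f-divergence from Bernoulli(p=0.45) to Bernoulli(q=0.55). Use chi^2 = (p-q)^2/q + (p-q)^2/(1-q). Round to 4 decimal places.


Chi-squared divergence between Bernoulli distributions:
chi^2 = (p-q)^2/q + (p-q)^2/(1-q).
p = 0.45, q = 0.55, p-q = -0.1.
(p-q)^2 = 0.01.
term1 = 0.01/0.55 = 0.018182.
term2 = 0.01/0.45 = 0.022222.
chi^2 = 0.018182 + 0.022222 = 0.0404

0.0404


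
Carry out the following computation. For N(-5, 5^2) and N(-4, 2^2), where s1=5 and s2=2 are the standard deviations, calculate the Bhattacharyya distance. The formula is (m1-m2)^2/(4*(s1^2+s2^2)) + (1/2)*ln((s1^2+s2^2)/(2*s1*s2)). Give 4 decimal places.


Bhattacharyya distance between two Gaussians:
DB = (m1-m2)^2/(4*(s1^2+s2^2)) + (1/2)*ln((s1^2+s2^2)/(2*s1*s2)).
(m1-m2)^2 = (-1)^2 = 1.
s1^2+s2^2 = 25 + 4 = 29.
term1 = 1/116 = 0.008621.
term2 = 0.5*ln(29/20.0) = 0.185782.
DB = 0.008621 + 0.185782 = 0.1944

0.1944
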